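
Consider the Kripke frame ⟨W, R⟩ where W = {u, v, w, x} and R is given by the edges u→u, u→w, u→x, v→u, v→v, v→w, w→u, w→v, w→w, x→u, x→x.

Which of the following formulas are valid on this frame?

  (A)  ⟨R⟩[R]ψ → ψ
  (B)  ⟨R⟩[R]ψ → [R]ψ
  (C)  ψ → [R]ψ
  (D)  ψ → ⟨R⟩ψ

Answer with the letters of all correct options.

R is reflexive: each world relates to itself.
R is not symmetric: v R u but not u R v.
R is not euclidean: u R w and u R x but not w R x.
R is not a subset of the identity: u R w with u ≠ w.
(A) ⟨R⟩[R]ψ → ψ is the dual of axiom B, which corresponds to symmetry. R is not symmetric — not valid.
(B) ⟨R⟩[R]ψ → [R]ψ (the dual of axiom 5) characterises the euclidean frames. R is not euclidean — not valid.
(C) ψ → [R]ψ is equivalent to ◇p→p; it holds exactly when R ⊆ identity. Here R ⊄ identity — not valid.
(D) ψ → ⟨R⟩ψ is the dual of axiom T, which corresponds to reflexivity. R is reflexive — valid.

D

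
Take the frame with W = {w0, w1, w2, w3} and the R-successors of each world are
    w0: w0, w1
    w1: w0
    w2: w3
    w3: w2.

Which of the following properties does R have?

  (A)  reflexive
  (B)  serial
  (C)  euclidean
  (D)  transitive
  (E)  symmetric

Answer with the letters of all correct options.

(A) not reflexive: not w1 R w1.
(B) serial: every world has an R-successor.
(C) not euclidean: w0 R w1 and w0 R w1 but not w1 R w1.
(D) not transitive: w1 R w0 and w0 R w1 but not w1 R w1.
(E) symmetric: every R-edge is matched by its reverse.

B, E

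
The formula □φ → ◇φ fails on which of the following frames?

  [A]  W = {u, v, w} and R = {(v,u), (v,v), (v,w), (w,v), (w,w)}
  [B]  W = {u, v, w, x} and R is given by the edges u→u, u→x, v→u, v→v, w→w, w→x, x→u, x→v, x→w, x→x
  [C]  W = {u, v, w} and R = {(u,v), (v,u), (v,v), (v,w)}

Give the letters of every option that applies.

The schema □φ → ◇φ is axiom D; it is valid on a frame iff R is serial.
(A) R is not serial (u has no R-successor), so the schema fails here.
(B) R is serial (every world has an R-successor), so the schema is valid here.
(C) R is not serial (w has no R-successor), so the schema fails here.

A, C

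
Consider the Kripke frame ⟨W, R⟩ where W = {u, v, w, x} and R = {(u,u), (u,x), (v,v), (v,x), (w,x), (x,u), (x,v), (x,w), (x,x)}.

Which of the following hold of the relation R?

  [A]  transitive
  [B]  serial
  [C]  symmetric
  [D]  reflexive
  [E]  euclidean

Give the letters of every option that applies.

(A) not transitive: u R x and x R v but not u R v.
(B) serial: every world has an R-successor.
(C) symmetric: every R-edge is matched by its reverse.
(D) not reflexive: not w R w.
(E) not euclidean: x R u and x R v but not u R v.

B, C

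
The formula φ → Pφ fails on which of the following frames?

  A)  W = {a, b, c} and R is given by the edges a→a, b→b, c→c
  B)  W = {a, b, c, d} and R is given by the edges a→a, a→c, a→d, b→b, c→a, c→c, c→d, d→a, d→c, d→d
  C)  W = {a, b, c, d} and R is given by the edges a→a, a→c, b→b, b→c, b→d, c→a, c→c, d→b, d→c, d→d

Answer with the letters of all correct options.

The schema φ → Pφ is the dual of axiom T; it is valid on a frame iff R is reflexive.
(A) R is reflexive (each world relates to itself), so the schema is valid here.
(B) R is reflexive (each world relates to itself), so the schema is valid here.
(C) R is reflexive (each world relates to itself), so the schema is valid here.

none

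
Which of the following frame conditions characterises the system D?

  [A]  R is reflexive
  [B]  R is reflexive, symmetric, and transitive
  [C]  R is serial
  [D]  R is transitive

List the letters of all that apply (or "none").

(A) this class determines T (= KT), not D.
(B) this class determines S5, not D.
(C) D is sound and complete for exactly this class.
(D) this class determines K4, not D.

C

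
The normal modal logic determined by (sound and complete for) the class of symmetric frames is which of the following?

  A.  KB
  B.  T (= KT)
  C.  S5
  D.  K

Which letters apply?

A

(A) KB is determined by exactly this class.
(B) T (= KT) is determined by the class of reflexive frames.
(C) S5 is determined by the class of reflexive, symmetric, and transitive frames.
(D) K is determined by the class of arbitrary frames.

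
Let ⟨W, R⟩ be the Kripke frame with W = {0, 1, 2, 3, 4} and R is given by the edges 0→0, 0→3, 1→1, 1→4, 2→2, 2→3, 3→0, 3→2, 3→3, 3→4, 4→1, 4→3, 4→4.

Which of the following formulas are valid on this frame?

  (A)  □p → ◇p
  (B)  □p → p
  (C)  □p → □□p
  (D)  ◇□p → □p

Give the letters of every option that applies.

R is reflexive: each world relates to itself.
R is not transitive: 0 R 3 and 3 R 2 but not 0 R 2.
R is not euclidean: 3 R 0 and 3 R 2 but not 0 R 2.
R is serial: every world has an R-successor.
(A) □p → ◇p is axiom D; it is valid on a frame exactly when R is serial. R is serial, so valid.
(B) □p → p (axiom T) characterises the reflexive frames. R is reflexive — valid.
(C) □p → □□p is axiom 4, which corresponds to transitivity. R is not transitive — not valid.
(D) ◇□p → □p (the dual of axiom 5) characterises the euclidean frames. R is not euclidean — not valid.

A, B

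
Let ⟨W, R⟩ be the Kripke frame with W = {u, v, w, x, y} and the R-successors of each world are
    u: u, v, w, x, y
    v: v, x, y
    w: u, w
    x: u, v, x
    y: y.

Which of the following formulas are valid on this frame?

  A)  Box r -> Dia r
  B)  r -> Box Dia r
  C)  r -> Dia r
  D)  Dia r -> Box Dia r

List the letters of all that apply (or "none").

A, C

R is reflexive: each world relates to itself.
R is not symmetric: u R v but not v R u.
R is not euclidean: u R v and u R u but not v R u.
R is serial: every world has an R-successor.
(A) Box r -> Dia r is axiom D; it is valid on a frame exactly when R is serial. R is serial, so valid.
(B) r -> Box Dia r is axiom B, which corresponds to symmetry. R is not symmetric — not valid.
(C) the dual of axiom T: valid iff R is reflexive. R is reflexive — valid.
(D) Dia r -> Box Dia r (axiom 5) characterises the euclidean frames. R is not euclidean — not valid.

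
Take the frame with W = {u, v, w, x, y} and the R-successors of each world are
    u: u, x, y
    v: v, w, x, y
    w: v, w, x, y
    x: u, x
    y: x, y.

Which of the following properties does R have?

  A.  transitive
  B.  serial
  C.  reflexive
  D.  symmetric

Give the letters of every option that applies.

(A) not transitive: v R x and x R u but not v R u.
(B) serial: every world has an R-successor.
(C) reflexive: each world relates to itself.
(D) not symmetric: u R y but not y R u.

B, C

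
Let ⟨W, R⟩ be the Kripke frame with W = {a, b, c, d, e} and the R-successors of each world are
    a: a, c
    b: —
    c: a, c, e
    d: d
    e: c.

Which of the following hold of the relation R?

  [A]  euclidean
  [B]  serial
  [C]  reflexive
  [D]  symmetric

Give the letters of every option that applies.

D

(A) not euclidean: c R a and c R e but not a R e.
(B) not serial: b has no R-successor.
(C) not reflexive: not b R b.
(D) symmetric: every R-edge is matched by its reverse.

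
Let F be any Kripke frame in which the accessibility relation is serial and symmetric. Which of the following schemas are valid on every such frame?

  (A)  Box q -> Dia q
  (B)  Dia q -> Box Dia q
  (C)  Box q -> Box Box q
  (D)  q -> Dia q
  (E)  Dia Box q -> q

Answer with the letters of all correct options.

(A) axiom D: valid iff R is serial. Every such R is serial — valid.
(B) Dia q -> Box Dia q is axiom 5, which corresponds to the euclidean property. Such an R need not be euclidean — not valid.
(C) Box q -> Box Box q (axiom 4) characterises the transitive frames. Such an R need not be transitive — not valid.
(D) the dual of axiom T: valid iff R is reflexive. Such an R need not be reflexive — not valid.
(E) Dia Box q -> q (the dual of axiom B) characterises the symmetric frames. Every such R is symmetric — valid.

A, E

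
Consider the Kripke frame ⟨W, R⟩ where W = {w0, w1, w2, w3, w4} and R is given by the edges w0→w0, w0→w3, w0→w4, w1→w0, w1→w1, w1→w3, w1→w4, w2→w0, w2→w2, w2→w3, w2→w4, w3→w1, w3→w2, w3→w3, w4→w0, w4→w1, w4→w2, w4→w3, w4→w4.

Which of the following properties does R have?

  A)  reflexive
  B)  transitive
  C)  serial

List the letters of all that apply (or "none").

A, C

(A) reflexive: each world relates to itself.
(B) not transitive: w0 R w3 and w3 R w1 but not w0 R w1.
(C) serial: every world has an R-successor.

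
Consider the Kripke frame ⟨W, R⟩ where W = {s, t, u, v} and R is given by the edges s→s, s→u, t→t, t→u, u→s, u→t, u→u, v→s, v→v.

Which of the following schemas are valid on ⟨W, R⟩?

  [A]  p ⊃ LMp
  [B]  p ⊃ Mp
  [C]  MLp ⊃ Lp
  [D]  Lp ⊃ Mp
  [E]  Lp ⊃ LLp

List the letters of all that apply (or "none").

B, D

R is reflexive: each world relates to itself.
R is not symmetric: v R s but not s R v.
R is not transitive: s R u and u R t but not s R t.
R is not euclidean: u R s and u R t but not s R t.
R is serial: every world has an R-successor.
(A) p ⊃ LMp is axiom B, which corresponds to symmetry. R is not symmetric — not valid.
(B) p ⊃ Mp is the dual of axiom T, which corresponds to reflexivity. R is reflexive — valid.
(C) the dual of axiom 5: valid iff R is euclidean. R is not euclidean — not valid.
(D) axiom D: valid iff R is serial. R is serial — valid.
(E) axiom 4: valid iff R is transitive. R is not transitive — not valid.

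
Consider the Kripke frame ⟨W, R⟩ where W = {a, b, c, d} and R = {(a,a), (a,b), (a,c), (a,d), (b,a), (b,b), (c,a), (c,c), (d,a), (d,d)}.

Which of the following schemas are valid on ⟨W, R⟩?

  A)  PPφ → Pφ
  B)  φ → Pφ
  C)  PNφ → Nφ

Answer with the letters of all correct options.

R is reflexive: each world relates to itself.
R is not transitive: b R a and a R c but not b R c.
R is not euclidean: a R b and a R c but not b R c.
(A) PPφ → Pφ is the dual of axiom 4; it is valid on a frame exactly when R is transitive. R is not transitive, so not valid.
(B) φ → Pφ is the dual of axiom T; it is valid on a frame exactly when R is reflexive. R is reflexive, so valid.
(C) PNφ → Nφ is the dual of axiom 5, which corresponds to the euclidean property. R is not euclidean — not valid.

B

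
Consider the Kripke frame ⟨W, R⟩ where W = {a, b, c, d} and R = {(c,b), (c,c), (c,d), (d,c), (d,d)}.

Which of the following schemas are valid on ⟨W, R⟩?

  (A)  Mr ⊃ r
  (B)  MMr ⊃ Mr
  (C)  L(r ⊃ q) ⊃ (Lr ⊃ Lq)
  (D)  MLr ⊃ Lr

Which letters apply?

C

R is not transitive: d R c and c R b but not d R b.
R is not euclidean: c R b and c R c but not b R c.
R is not a subset of the identity: c R b with c ≠ b.
(A) Mr ⊃ r is valid only on frames where every R-edge is a self-loop. Here R ⊄ identity — not valid.
(B) MMr ⊃ Mr is the dual of axiom 4, which corresponds to transitivity. R is not transitive — not valid.
(C) L(r ⊃ q) ⊃ (Lr ⊃ Lq) is axiom K, valid on every Kripke frame — valid.
(D) MLr ⊃ Lr is the dual of axiom 5, which corresponds to the euclidean property. R is not euclidean — not valid.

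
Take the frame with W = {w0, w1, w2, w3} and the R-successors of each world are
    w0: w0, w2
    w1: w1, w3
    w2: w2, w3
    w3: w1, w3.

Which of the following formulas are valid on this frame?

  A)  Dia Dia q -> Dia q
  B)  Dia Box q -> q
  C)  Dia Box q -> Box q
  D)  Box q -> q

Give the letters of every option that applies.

R is reflexive: each world relates to itself.
R is not symmetric: w0 R w2 but not w2 R w0.
R is not transitive: w0 R w2 and w2 R w3 but not w0 R w3.
R is not euclidean: w0 R w2 and w0 R w0 but not w2 R w0.
(A) the dual of axiom 4: valid iff R is transitive. R is not transitive — not valid.
(B) Dia Box q -> q (the dual of axiom B) characterises the symmetric frames. R is not symmetric — not valid.
(C) the dual of axiom 5: valid iff R is euclidean. R is not euclidean — not valid.
(D) Box q -> q is axiom T, which corresponds to reflexivity. R is reflexive — valid.

D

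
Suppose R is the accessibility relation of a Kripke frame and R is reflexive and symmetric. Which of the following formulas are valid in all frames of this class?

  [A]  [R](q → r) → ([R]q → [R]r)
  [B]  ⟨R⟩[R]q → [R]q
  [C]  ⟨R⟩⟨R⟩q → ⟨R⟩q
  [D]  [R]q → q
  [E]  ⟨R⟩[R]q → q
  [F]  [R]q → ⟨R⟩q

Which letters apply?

A, D, E, F

Reflexive relations are serial.
(A) [R](q → r) → ([R]q → [R]r) is the K axiom; it holds on all frames — valid.
(B) ⟨R⟩[R]q → [R]q (the dual of axiom 5) characterises the euclidean frames. Such an R need not be euclidean — not valid.
(C) ⟨R⟩⟨R⟩q → ⟨R⟩q (the dual of axiom 4) characterises the transitive frames. Such an R need not be transitive — not valid.
(D) axiom T: valid iff R is reflexive. Every such R is reflexive — valid.
(E) ⟨R⟩[R]q → q (the dual of axiom B) characterises the symmetric frames. Every such R is symmetric — valid.
(F) axiom D: valid iff R is serial. Every such R is serial — valid.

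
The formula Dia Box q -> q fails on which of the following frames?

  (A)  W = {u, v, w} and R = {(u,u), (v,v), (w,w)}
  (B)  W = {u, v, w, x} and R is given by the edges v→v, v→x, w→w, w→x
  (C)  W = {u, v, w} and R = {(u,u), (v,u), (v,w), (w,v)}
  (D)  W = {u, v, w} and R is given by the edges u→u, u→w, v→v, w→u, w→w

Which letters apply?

B, C

The schema Dia Box q -> q is the dual of axiom B; it is valid on a frame iff R is symmetric.
(A) R is symmetric (every R-edge is matched by its reverse), so the schema is valid here.
(B) R is not symmetric (v R x but not x R v), so the schema fails here.
(C) R is not symmetric (v R u but not u R v), so the schema fails here.
(D) R is symmetric (every R-edge is matched by its reverse), so the schema is valid here.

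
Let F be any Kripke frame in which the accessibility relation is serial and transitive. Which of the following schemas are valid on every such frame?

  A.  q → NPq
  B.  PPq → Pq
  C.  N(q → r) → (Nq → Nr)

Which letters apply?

B, C

(A) q → NPq is axiom B; it is valid on a frame exactly when R is symmetric. Such an R need not be symmetric, so not valid.
(B) PPq → Pq is the dual of axiom 4; it is valid on a frame exactly when R is transitive. Every such R is transitive, so valid.
(C) this is just K, valid on every normal frame.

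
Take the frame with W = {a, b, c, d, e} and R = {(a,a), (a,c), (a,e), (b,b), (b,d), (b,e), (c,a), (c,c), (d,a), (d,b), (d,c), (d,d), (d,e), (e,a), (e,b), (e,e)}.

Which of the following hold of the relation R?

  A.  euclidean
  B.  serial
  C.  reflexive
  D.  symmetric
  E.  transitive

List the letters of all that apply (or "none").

B, C

(A) not euclidean: a R c and a R e but not c R e.
(B) serial: every world has an R-successor.
(C) reflexive: each world relates to itself.
(D) not symmetric: d R a but not a R d.
(E) not transitive: a R e and e R b but not a R b.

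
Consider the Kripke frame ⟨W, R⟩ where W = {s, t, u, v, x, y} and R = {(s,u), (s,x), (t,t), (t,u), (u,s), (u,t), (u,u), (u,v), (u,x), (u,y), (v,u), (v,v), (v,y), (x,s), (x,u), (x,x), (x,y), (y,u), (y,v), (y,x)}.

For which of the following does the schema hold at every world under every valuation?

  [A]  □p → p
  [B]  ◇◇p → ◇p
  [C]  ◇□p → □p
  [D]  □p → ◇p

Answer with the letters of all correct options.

R is not reflexive: not s R s.
R is not transitive: s R u and u R s but not s R s.
R is not euclidean: u R s and u R t but not s R t.
R is serial: every world has an R-successor.
(A) □p → p is axiom T; it is valid on a frame exactly when R is reflexive. R is not reflexive, so not valid.
(B) ◇◇p → ◇p is the dual of axiom 4; it is valid on a frame exactly when R is transitive. R is not transitive, so not valid.
(C) ◇□p → □p is the dual of axiom 5; it is valid on a frame exactly when R is euclidean. R is not euclidean, so not valid.
(D) axiom D: valid iff R is serial. R is serial — valid.

D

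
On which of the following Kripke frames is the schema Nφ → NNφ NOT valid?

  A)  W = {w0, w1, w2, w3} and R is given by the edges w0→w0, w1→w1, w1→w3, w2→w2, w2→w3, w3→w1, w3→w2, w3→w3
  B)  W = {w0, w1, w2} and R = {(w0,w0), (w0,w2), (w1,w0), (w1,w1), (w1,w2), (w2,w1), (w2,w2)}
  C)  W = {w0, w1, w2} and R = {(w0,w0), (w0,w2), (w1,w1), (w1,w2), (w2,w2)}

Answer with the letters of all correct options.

A, B

The schema Nφ → NNφ is axiom 4; it is valid on a frame iff R is transitive.
(A) R is not transitive (w1 R w3 and w3 R w2 but not w1 R w2), so the schema fails here.
(B) R is not transitive (w0 R w2 and w2 R w1 but not w0 R w1), so the schema fails here.
(C) R is transitive (R is closed under composition), so the schema is valid here.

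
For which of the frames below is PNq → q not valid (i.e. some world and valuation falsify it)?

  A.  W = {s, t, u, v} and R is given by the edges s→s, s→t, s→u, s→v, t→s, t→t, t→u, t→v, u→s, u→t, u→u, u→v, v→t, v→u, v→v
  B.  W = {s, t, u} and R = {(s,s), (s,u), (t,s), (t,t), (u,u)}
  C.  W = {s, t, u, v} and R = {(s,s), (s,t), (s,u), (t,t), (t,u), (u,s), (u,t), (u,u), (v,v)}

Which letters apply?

A, B, C

The schema PNq → q is the dual of axiom B; it is valid on a frame iff R is symmetric.
(A) R is not symmetric (s R v but not v R s), so the schema fails here.
(B) R is not symmetric (s R u but not u R s), so the schema fails here.
(C) R is not symmetric (s R t but not t R s), so the schema fails here.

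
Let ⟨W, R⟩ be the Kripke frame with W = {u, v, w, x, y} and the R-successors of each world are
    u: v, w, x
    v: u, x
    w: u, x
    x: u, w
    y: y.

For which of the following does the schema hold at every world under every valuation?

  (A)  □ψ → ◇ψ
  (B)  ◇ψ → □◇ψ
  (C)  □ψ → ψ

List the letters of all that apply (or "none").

A

R is not reflexive: not u R u.
R is not euclidean: u R v and u R w but not v R w.
R is serial: every world has an R-successor.
(A) □ψ → ◇ψ (axiom D) characterises the serial frames. R is serial — valid.
(B) axiom 5: valid iff R is euclidean. R is not euclidean — not valid.
(C) □ψ → ψ is axiom T, which corresponds to reflexivity. R is not reflexive — not valid.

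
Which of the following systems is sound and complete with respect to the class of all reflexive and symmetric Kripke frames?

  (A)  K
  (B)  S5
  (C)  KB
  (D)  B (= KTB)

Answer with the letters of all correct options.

(A) K is determined by the class of arbitrary frames.
(B) S5 is determined by the class of reflexive, symmetric, and transitive frames.
(C) KB is determined by the class of symmetric frames.
(D) B (= KTB) is determined by exactly this class.

D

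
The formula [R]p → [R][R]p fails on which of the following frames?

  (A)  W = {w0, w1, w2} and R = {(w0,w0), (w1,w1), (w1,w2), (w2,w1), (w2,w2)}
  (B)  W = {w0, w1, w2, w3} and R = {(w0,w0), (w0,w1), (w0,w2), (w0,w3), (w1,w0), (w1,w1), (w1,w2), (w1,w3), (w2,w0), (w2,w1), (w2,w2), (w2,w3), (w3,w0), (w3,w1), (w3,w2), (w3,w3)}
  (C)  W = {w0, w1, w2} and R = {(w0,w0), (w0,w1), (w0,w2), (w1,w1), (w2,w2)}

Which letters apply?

The schema [R]p → [R][R]p is axiom 4; it is valid on a frame iff R is transitive.
(A) R is transitive (R is closed under composition), so the schema is valid here.
(B) R is transitive (R is closed under composition), so the schema is valid here.
(C) R is transitive (R is closed under composition), so the schema is valid here.

none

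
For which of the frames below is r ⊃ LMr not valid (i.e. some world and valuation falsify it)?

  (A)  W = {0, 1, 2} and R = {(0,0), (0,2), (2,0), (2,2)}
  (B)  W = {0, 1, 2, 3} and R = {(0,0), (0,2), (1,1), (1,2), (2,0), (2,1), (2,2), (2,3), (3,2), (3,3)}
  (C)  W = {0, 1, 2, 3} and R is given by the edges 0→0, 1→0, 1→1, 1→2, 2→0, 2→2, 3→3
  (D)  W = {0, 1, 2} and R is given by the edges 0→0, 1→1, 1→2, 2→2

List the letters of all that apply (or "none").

The schema r ⊃ LMr is axiom B; it is valid on a frame iff R is symmetric.
(A) R is symmetric (every R-edge is matched by its reverse), so the schema is valid here.
(B) R is symmetric (every R-edge is matched by its reverse), so the schema is valid here.
(C) R is not symmetric (1 R 0 but not 0 R 1), so the schema fails here.
(D) R is not symmetric (1 R 2 but not 2 R 1), so the schema fails here.

C, D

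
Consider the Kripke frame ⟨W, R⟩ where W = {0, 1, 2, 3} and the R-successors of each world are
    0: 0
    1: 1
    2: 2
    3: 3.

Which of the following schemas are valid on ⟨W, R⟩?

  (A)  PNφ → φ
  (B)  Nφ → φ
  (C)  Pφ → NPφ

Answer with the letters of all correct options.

A, B, C

R is reflexive: each world relates to itself.
R is symmetric: every R-edge is matched by its reverse.
R is euclidean: any two R-successors of the same world are R-related.
(A) PNφ → φ is the dual of axiom B; it is valid on a frame exactly when R is symmetric. R is symmetric, so valid.
(B) Nφ → φ (axiom T) characterises the reflexive frames. R is reflexive — valid.
(C) Pφ → NPφ is axiom 5; it is valid on a frame exactly when R is euclidean. R is euclidean, so valid.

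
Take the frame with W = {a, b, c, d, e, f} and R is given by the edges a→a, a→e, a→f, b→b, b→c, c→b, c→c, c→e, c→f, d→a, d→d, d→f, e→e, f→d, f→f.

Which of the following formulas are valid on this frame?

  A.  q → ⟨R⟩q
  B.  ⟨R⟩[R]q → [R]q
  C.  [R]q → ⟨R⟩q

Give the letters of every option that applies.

A, C

R is reflexive: each world relates to itself.
R is not euclidean: a R e and a R a but not e R a.
R is serial: every world has an R-successor.
(A) q → ⟨R⟩q is the dual of axiom T; it is valid on a frame exactly when R is reflexive. R is reflexive, so valid.
(B) ⟨R⟩[R]q → [R]q (the dual of axiom 5) characterises the euclidean frames. R is not euclidean — not valid.
(C) [R]q → ⟨R⟩q is axiom D, which corresponds to seriality. R is serial — valid.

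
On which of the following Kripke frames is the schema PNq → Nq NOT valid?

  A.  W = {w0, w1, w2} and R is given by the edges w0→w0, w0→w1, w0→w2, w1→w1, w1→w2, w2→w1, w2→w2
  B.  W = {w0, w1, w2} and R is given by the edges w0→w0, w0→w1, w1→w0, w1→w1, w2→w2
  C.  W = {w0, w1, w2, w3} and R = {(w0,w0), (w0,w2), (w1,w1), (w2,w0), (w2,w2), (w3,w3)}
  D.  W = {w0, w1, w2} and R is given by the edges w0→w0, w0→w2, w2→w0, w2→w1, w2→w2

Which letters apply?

A, D

The schema PNq → Nq is the dual of axiom 5; it is valid on a frame iff R is euclidean.
(A) R is not euclidean (w0 R w1 and w0 R w0 but not w1 R w0), so the schema fails here.
(B) R is euclidean (any two R-successors of the same world are R-related), so the schema is valid here.
(C) R is euclidean (any two R-successors of the same world are R-related), so the schema is valid here.
(D) R is not euclidean (w2 R w0 and w2 R w1 but not w0 R w1), so the schema fails here.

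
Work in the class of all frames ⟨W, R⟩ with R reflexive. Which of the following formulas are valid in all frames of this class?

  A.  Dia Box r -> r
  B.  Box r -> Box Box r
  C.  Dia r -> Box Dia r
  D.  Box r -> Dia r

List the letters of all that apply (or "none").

A reflexive relation is serial.
(A) the dual of axiom B: valid iff R is symmetric. Such an R need not be symmetric — not valid.
(B) Box r -> Box Box r is axiom 4; it is valid on a frame exactly when R is transitive. Such an R need not be transitive, so not valid.
(C) Dia r -> Box Dia r (axiom 5) characterises the euclidean frames. Such an R need not be euclidean — not valid.
(D) axiom D: valid iff R is serial. Every such R is serial — valid.

D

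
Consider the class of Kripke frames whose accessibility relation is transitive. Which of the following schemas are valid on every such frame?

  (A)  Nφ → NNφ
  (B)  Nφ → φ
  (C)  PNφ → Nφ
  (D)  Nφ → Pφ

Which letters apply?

(A) Nφ → NNφ is axiom 4, which corresponds to transitivity. Every such R is transitive — valid.
(B) axiom T: valid iff R is reflexive. Such an R need not be reflexive — not valid.
(C) the dual of axiom 5: valid iff R is euclidean. Such an R need not be euclidean — not valid.
(D) Nφ → Pφ is axiom D, which corresponds to seriality. Such an R need not be serial — not valid.

A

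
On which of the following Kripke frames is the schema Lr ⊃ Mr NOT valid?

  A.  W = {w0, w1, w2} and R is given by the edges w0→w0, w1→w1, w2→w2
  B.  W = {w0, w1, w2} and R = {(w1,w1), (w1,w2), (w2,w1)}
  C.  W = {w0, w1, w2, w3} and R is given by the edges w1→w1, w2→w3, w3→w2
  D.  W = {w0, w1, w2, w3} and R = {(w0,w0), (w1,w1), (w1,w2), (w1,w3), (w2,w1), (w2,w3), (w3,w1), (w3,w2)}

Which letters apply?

The schema Lr ⊃ Mr is axiom D; it is valid on a frame iff R is serial.
(A) R is serial (every world has an R-successor), so the schema is valid here.
(B) R is not serial (w0 has no R-successor), so the schema fails here.
(C) R is not serial (w0 has no R-successor), so the schema fails here.
(D) R is serial (every world has an R-successor), so the schema is valid here.

B, C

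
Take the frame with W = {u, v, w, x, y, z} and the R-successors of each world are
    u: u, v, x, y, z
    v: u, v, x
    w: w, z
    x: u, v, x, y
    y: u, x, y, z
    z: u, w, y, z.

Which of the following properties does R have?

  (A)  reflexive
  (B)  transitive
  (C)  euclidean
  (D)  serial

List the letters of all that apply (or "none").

(A) reflexive: each world relates to itself.
(B) not transitive: u R z and z R w but not u R w.
(C) not euclidean: u R v and u R y but not v R y.
(D) serial: every world has an R-successor.

A, D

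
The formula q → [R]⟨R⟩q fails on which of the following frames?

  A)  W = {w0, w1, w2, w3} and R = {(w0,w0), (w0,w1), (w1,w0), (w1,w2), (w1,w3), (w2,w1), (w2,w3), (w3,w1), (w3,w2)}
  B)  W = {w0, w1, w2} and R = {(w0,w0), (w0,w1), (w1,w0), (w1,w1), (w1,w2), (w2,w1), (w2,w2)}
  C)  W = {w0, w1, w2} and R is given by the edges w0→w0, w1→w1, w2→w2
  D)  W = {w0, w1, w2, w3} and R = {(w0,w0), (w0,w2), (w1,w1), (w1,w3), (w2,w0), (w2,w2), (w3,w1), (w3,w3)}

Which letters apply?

none

The schema q → [R]⟨R⟩q is axiom B; it is valid on a frame iff R is symmetric.
(A) R is symmetric (every R-edge is matched by its reverse), so the schema is valid here.
(B) R is symmetric (every R-edge is matched by its reverse), so the schema is valid here.
(C) R is symmetric (every R-edge is matched by its reverse), so the schema is valid here.
(D) R is symmetric (every R-edge is matched by its reverse), so the schema is valid here.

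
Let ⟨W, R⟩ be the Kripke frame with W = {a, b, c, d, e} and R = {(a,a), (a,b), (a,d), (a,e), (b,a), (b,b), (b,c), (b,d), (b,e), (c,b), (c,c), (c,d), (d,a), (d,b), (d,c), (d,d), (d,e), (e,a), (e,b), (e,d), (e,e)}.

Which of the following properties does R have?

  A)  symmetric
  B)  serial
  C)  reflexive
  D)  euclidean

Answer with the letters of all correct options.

(A) symmetric: every R-edge is matched by its reverse.
(B) serial: every world has an R-successor.
(C) reflexive: each world relates to itself.
(D) not euclidean: b R a and b R c but not a R c.

A, B, C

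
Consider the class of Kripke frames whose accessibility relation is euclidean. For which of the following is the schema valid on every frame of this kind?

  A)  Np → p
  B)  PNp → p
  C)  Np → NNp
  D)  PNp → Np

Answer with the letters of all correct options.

D

(A) Np → p is axiom T; it is valid on a frame exactly when R is reflexive. Such an R need not be reflexive, so not valid.
(B) PNp → p is the dual of axiom B, which corresponds to symmetry. Such an R need not be symmetric — not valid.
(C) axiom 4: valid iff R is transitive. Such an R need not be transitive — not valid.
(D) PNp → Np (the dual of axiom 5) characterises the euclidean frames. Every such R is euclidean — valid.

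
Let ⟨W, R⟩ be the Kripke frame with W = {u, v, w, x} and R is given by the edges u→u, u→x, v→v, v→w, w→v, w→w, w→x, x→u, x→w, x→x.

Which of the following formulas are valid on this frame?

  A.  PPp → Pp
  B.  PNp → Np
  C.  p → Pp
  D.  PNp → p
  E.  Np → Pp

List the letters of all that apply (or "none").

R is reflexive: each world relates to itself.
R is symmetric: every R-edge is matched by its reverse.
R is not transitive: u R x and x R w but not u R w.
R is not euclidean: w R v and w R x but not v R x.
R is serial: every world has an R-successor.
(A) PPp → Pp (the dual of axiom 4) characterises the transitive frames. R is not transitive — not valid.
(B) PNp → Np is the dual of axiom 5, which corresponds to the euclidean property. R is not euclidean — not valid.
(C) p → Pp is the dual of axiom T, which corresponds to reflexivity. R is reflexive — valid.
(D) PNp → p (the dual of axiom B) characterises the symmetric frames. R is symmetric — valid.
(E) Np → Pp is axiom D, which corresponds to seriality. R is serial — valid.

C, D, E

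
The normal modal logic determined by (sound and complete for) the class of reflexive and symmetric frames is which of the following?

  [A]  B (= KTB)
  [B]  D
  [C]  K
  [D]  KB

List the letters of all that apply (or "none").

(A) B (= KTB) is determined by exactly this class.
(B) D is determined by the class of serial frames.
(C) K is determined by the class of arbitrary frames.
(D) KB is determined by the class of symmetric frames.

A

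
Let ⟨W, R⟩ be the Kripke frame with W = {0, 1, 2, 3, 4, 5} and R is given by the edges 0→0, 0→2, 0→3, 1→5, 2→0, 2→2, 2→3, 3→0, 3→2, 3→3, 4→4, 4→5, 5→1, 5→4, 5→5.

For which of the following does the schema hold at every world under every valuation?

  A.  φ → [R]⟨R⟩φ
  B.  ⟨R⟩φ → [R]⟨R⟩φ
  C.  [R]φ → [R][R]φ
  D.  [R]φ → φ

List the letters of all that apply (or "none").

A

R is not reflexive: not 1 R 1.
R is symmetric: every R-edge is matched by its reverse.
R is not transitive: 1 R 5 and 5 R 1 but not 1 R 1.
R is not euclidean: 5 R 1 and 5 R 4 but not 1 R 4.
(A) axiom B: valid iff R is symmetric. R is symmetric — valid.
(B) ⟨R⟩φ → [R]⟨R⟩φ (axiom 5) characterises the euclidean frames. R is not euclidean — not valid.
(C) [R]φ → [R][R]φ (axiom 4) characterises the transitive frames. R is not transitive — not valid.
(D) axiom T: valid iff R is reflexive. R is not reflexive — not valid.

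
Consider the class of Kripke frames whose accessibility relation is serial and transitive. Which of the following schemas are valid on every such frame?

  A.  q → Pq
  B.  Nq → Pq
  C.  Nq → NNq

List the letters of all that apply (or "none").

(A) q → Pq is the dual of axiom T; it is valid on a frame exactly when R is reflexive. Such an R need not be reflexive, so not valid.
(B) Nq → Pq (axiom D) characterises the serial frames. Every such R is serial — valid.
(C) Nq → NNq is axiom 4, which corresponds to transitivity. Every such R is transitive — valid.

B, C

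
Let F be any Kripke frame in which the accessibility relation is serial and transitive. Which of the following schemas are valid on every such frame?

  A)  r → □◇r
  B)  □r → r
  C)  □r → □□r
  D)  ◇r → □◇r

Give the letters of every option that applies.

C

(A) axiom B: valid iff R is symmetric. Such an R need not be symmetric — not valid.
(B) □r → r is axiom T; it is valid on a frame exactly when R is reflexive. Such an R need not be reflexive, so not valid.
(C) axiom 4: valid iff R is transitive. Every such R is transitive — valid.
(D) axiom 5: valid iff R is euclidean. Such an R need not be euclidean — not valid.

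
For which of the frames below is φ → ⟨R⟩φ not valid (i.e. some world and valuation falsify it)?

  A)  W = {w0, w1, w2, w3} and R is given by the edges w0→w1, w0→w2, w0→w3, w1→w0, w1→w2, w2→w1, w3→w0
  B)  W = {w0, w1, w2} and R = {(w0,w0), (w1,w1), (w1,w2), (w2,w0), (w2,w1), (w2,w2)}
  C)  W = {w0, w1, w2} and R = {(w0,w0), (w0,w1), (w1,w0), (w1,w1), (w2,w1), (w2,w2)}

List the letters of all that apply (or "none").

A

The schema φ → ⟨R⟩φ is the dual of axiom T; it is valid on a frame iff R is reflexive.
(A) R is not reflexive (not w0 R w0), so the schema fails here.
(B) R is reflexive (each world relates to itself), so the schema is valid here.
(C) R is reflexive (each world relates to itself), so the schema is valid here.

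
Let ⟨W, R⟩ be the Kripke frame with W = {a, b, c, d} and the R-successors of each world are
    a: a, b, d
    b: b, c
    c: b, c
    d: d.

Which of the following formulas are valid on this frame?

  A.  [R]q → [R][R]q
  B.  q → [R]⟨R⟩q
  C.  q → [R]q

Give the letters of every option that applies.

R is not symmetric: a R b but not b R a.
R is not transitive: a R b and b R c but not a R c.
R is not a subset of the identity: a R b with a ≠ b.
(A) [R]q → [R][R]q (axiom 4) characterises the transitive frames. R is not transitive — not valid.
(B) axiom B: valid iff R is symmetric. R is not symmetric — not valid.
(C) q → [R]q is equivalent to ◇p→p; it holds exactly when R ⊆ identity. Here R ⊄ identity — not valid.

none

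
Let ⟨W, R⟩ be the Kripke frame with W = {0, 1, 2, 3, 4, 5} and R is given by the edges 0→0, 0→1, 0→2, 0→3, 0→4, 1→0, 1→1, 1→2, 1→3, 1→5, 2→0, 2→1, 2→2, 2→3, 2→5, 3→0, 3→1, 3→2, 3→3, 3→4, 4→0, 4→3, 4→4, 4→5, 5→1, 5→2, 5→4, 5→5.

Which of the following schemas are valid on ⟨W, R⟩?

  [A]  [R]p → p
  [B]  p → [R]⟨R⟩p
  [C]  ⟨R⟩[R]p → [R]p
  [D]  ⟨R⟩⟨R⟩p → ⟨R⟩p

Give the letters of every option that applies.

A, B

R is reflexive: each world relates to itself.
R is symmetric: every R-edge is matched by its reverse.
R is not transitive: 0 R 1 and 1 R 5 but not 0 R 5.
R is not euclidean: 0 R 1 and 0 R 4 but not 1 R 4.
(A) [R]p → p (axiom T) characterises the reflexive frames. R is reflexive — valid.
(B) p → [R]⟨R⟩p (axiom B) characterises the symmetric frames. R is symmetric — valid.
(C) ⟨R⟩[R]p → [R]p (the dual of axiom 5) characterises the euclidean frames. R is not euclidean — not valid.
(D) ⟨R⟩⟨R⟩p → ⟨R⟩p is the dual of axiom 4, which corresponds to transitivity. R is not transitive — not valid.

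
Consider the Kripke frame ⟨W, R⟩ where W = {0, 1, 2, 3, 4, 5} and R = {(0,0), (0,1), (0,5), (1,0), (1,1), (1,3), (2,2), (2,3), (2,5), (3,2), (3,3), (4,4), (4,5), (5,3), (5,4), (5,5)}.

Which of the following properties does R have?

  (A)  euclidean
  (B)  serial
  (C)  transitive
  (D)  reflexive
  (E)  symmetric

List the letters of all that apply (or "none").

(A) not euclidean: 0 R 1 and 0 R 5 but not 1 R 5.
(B) serial: every world has an R-successor.
(C) not transitive: 0 R 1 and 1 R 3 but not 0 R 3.
(D) reflexive: each world relates to itself.
(E) not symmetric: 0 R 5 but not 5 R 0.

B, D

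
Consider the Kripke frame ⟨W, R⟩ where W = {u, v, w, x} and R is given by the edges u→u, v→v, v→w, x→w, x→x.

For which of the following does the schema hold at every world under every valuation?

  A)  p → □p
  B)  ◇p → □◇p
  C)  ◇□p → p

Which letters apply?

none

R is not symmetric: v R w but not w R v.
R is not euclidean: v R w and v R v but not w R v.
R is not a subset of the identity: v R w with v ≠ w.
(A) p → □p is equivalent to ◇p→p; it holds exactly when R ⊆ identity. Here R ⊄ identity — not valid.
(B) ◇p → □◇p is axiom 5; it is valid on a frame exactly when R is euclidean. R is not euclidean, so not valid.
(C) ◇□p → p is the dual of axiom B; it is valid on a frame exactly when R is symmetric. R is not symmetric, so not valid.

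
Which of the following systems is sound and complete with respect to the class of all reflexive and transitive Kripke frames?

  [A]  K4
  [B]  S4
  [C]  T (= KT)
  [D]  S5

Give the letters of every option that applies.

B

(A) K4 is determined by the class of transitive frames.
(B) S4 is determined by exactly this class.
(C) T (= KT) is determined by the class of reflexive frames.
(D) S5 is determined by the class of reflexive, symmetric, and transitive frames.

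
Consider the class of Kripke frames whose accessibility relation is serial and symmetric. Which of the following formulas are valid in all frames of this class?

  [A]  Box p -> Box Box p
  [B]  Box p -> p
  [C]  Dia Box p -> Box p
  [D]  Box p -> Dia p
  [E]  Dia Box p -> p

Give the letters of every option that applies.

D, E

(A) Box p -> Box Box p (axiom 4) characterises the transitive frames. Such an R need not be transitive — not valid.
(B) Box p -> p (axiom T) characterises the reflexive frames. Such an R need not be reflexive — not valid.
(C) Dia Box p -> Box p is the dual of axiom 5; it is valid on a frame exactly when R is euclidean. Such an R need not be euclidean, so not valid.
(D) axiom D: valid iff R is serial. Every such R is serial — valid.
(E) Dia Box p -> p (the dual of axiom B) characterises the symmetric frames. Every such R is symmetric — valid.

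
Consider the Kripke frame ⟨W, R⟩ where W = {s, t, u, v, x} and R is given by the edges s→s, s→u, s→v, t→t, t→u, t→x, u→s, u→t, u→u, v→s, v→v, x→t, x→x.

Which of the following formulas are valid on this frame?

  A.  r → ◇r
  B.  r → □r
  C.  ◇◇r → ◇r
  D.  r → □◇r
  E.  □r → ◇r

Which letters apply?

R is reflexive: each world relates to itself.
R is symmetric: every R-edge is matched by its reverse.
R is not transitive: s R u and u R t but not s R t.
R is serial: every world has an R-successor.
R is not a subset of the identity: s R u with s ≠ u.
(A) r → ◇r (the dual of axiom T) characterises the reflexive frames. R is reflexive — valid.
(B) r → □r is equivalent to ◇p→p; it holds exactly when R ⊆ identity. Here R ⊄ identity — not valid.
(C) ◇◇r → ◇r (the dual of axiom 4) characterises the transitive frames. R is not transitive — not valid.
(D) axiom B: valid iff R is symmetric. R is symmetric — valid.
(E) □r → ◇r (axiom D) characterises the serial frames. R is serial — valid.

A, D, E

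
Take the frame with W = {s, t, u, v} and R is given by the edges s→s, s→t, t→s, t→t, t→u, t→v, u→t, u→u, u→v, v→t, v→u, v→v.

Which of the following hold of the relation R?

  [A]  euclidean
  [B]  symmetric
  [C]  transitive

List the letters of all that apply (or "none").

(A) not euclidean: t R s and t R u but not s R u.
(B) symmetric: every R-edge is matched by its reverse.
(C) not transitive: s R t and t R u but not s R u.

B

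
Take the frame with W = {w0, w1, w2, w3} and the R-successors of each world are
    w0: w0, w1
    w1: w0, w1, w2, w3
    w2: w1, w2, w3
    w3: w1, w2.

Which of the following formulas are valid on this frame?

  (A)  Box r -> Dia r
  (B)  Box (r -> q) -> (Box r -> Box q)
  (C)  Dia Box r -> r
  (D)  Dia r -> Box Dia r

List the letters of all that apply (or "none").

R is symmetric: every R-edge is matched by its reverse.
R is not euclidean: w1 R w0 and w1 R w2 but not w0 R w2.
R is serial: every world has an R-successor.
(A) axiom D: valid iff R is serial. R is serial — valid.
(B) Box (r -> q) -> (Box r -> Box q) is axiom K, valid on every Kripke frame — valid.
(C) Dia Box r -> r is the dual of axiom B; it is valid on a frame exactly when R is symmetric. R is symmetric, so valid.
(D) Dia r -> Box Dia r is axiom 5; it is valid on a frame exactly when R is euclidean. R is not euclidean, so not valid.

A, B, C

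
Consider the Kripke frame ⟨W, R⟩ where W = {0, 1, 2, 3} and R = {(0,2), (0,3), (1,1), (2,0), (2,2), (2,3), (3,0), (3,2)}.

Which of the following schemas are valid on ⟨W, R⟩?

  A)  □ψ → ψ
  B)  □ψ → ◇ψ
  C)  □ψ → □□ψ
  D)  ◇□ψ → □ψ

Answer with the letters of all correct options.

B

R is not reflexive: not 0 R 0.
R is not transitive: 0 R 2 and 2 R 0 but not 0 R 0.
R is not euclidean: 0 R 3 and 0 R 3 but not 3 R 3.
R is serial: every world has an R-successor.
(A) □ψ → ψ (axiom T) characterises the reflexive frames. R is not reflexive — not valid.
(B) □ψ → ◇ψ is axiom D, which corresponds to seriality. R is serial — valid.
(C) □ψ → □□ψ (axiom 4) characterises the transitive frames. R is not transitive — not valid.
(D) ◇□ψ → □ψ is the dual of axiom 5; it is valid on a frame exactly when R is euclidean. R is not euclidean, so not valid.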